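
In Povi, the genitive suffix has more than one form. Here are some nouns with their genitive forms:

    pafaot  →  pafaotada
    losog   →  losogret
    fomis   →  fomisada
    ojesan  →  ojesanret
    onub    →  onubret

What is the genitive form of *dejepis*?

The suffix is conditioned by the final consonant: -ada when the stem ends in a voiceless consonant (*pafaot*, *fomis*); -ret when the stem ends in a voiced consonant (*losog*, *ojesan*, *onub*).
*dejepis* — final consonant /s/ (voiceless) → -ada → *dejepisada*.

dejepisada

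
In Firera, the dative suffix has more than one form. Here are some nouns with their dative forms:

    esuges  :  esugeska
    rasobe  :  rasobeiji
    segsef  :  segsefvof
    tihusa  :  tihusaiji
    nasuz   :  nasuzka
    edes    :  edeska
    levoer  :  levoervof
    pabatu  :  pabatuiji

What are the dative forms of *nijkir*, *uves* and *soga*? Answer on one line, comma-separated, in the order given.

nijkirvof, uveska, sogaiji

The alternation tracks the final sound of the stem — -ka when the stem ends in a sibilant (*esuges*, *nasuz*, *edes*); -vof when the stem ends in a non-sibilant consonant (*segsef*, *levoer*); -iji when the stem ends in a vowel (*rasobe*, *tihusa*, *pabatu*).
The final sound of *nijkir* is /r/, which is a non-sibilant consonant, so the suffix is -vof, giving *nijkirvof*.
*uves* — final sound /s/ (a sibilant) → -ka → *uveska*.
*soga* — final sound /a/ (a vowel) → -iji → *sogaiji*.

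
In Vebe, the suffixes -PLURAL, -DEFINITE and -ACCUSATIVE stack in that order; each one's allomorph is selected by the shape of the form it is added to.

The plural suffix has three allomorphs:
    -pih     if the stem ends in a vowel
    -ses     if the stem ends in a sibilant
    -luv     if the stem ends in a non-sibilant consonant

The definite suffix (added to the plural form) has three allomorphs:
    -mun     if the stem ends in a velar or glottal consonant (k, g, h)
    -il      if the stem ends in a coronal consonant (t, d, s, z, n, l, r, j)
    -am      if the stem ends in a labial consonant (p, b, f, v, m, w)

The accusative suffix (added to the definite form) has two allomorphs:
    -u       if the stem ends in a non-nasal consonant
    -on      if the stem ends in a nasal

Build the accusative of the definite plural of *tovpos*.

tovpossesilu

Since the final sound of *tovpos* is /s/ (a sibilant), it takes -ses, giving *tovposses*.
Since the final consonant of the plural form *tovposses* is /s/ (coronal), it takes -il, giving *tovpossesil*.
Since the final consonant of the definite form *tovpossesil* is /l/ (non-nasal), it takes -u, giving *tovpossesilu*.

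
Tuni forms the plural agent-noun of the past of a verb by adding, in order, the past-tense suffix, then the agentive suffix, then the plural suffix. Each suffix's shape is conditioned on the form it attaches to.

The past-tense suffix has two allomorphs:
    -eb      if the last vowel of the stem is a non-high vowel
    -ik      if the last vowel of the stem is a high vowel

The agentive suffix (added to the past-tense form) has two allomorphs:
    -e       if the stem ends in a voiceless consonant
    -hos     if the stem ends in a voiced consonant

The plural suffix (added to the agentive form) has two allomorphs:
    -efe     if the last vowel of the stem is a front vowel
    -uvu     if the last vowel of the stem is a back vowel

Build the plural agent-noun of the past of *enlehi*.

The last vowel of *enlehi* is /i/, which is a high vowel, so the past-tense suffix is -ik, giving *enlehiik*.
Since the final consonant of the past-tense form *enlehiik* is /k/ (voiceless), it takes -e, giving *enlehiike*.
The agentive form *enlehiike* — last vowel /e/ (a front vowel) → -efe → *enlehiikeefe*.

enlehiikeefe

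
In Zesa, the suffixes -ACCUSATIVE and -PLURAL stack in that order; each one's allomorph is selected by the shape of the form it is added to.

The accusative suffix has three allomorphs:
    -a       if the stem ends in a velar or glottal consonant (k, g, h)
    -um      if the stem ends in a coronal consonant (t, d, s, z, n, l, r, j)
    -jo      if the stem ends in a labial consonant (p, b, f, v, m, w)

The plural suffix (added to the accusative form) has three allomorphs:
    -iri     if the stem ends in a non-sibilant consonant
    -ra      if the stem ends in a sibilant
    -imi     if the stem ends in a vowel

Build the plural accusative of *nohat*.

nohatumiri

Since the final consonant of *nohat* is /t/ (coronal), it takes -um, giving *nohatum*.
Since the final sound of the accusative form *nohatum* is /m/ (a non-sibilant consonant), it takes -iri, giving *nohatumiri*.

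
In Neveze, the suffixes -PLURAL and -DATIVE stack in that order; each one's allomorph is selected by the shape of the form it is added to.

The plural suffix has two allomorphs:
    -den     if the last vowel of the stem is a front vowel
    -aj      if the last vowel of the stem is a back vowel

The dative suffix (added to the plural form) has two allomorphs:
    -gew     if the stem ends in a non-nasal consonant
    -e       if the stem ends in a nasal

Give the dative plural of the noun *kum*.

Since the last vowel of *kum* is /u/ (a back vowel), it takes -aj, giving *kumaj*.
The final consonant of the plural form *kumaj* is /j/, which is non-nasal, so the dative suffix is -gew, giving *kumajgew*.

kumajgew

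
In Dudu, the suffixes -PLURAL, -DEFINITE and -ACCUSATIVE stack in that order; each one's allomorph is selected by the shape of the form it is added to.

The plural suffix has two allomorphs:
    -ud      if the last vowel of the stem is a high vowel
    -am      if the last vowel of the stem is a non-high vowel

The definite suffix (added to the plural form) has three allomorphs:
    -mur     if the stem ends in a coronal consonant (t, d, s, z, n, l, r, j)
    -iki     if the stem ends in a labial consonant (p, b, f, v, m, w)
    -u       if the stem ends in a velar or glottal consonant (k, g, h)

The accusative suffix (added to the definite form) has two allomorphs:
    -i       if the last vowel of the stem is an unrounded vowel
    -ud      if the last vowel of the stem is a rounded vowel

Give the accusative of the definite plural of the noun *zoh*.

The last vowel of *zoh* is /o/, which is a non-high vowel, so the plural suffix is -am, giving *zoham*.
The final consonant of the plural form *zoham* is /m/, which is labial, so the definite suffix is -iki, giving *zohamiki*.
The definite form *zohamiki*: last vowel = /i/, an unrounded vowel → -i → *zohamikii*.

zohamikii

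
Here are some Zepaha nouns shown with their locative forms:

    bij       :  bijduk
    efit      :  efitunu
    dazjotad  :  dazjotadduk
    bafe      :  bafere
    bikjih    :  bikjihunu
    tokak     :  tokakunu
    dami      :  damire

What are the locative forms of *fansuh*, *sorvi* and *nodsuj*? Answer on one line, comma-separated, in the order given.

The suffix is conditioned by the final sound: -unu when the stem ends in a voiceless consonant (*efit*, *bikjih*, *tokak*); -duk when the stem ends in a voiced consonant (*bij*, *dazjotad*); -re when the stem ends in a vowel (*bafe*, *dami*).
The final sound of *fansuh* is /h/, which is a voiceless consonant, so the suffix is -unu, giving *fansuhunu*.
*sorvi* — final sound /i/ (a vowel) → -re → *sorvire*.
The final sound of *nodsuj* is /j/, which is a voiced consonant, so the suffix is -duk, giving *nodsujduk*.

fansuhunu, sorvire, nodsujduk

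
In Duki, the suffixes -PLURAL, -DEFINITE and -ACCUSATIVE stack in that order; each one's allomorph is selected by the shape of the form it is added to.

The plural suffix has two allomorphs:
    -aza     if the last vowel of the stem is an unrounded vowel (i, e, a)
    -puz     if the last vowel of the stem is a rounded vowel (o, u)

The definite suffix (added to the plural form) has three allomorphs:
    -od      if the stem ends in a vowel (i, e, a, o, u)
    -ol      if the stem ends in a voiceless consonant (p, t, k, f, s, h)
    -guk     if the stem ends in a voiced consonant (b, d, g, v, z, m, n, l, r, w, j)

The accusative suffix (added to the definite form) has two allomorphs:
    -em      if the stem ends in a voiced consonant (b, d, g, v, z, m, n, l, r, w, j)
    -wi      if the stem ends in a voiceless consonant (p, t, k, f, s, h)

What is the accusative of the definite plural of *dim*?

dimazaodem

*dim*: last vowel = /i/, an unrounded vowel → -aza → *dimaza*.
The plural form *dimaza*: final sound = /a/, a vowel → -od → *dimazaod*.
The definite form *dimazaod*: final consonant = /d/, voiced → -em → *dimazaodem*.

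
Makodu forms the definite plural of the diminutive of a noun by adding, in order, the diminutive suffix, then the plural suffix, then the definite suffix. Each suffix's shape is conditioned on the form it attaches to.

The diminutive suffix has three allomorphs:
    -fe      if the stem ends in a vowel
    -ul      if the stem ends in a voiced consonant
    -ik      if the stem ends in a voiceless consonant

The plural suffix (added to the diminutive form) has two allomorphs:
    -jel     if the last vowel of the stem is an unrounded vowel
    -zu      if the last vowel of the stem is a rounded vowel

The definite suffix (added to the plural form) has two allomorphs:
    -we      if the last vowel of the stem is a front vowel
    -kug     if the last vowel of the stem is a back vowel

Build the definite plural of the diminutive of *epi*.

epifejelwe

*epi*: final sound = /i/, a vowel → -fe → *epife*.
The diminutive form *epife*: last vowel = /e/, an unrounded vowel → -jel → *epifejel*.
The plural form *epifejel*: last vowel = /e/, a front vowel → -we → *epifejelwe*.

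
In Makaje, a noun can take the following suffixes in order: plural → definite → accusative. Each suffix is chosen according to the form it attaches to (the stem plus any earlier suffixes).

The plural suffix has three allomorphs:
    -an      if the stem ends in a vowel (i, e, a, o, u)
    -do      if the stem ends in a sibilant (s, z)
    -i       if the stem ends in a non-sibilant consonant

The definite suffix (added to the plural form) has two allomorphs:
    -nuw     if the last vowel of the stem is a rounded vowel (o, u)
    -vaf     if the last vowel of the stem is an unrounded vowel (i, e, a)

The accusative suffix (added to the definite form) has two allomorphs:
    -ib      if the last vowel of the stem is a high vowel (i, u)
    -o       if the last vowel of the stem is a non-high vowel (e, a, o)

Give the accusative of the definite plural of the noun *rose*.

roseanvafo

Since the final sound of *rose* is /e/ (a vowel), it takes -an, giving *rosean*.
The last vowel of the plural form *rosean* is /a/, which is an unrounded vowel, so the definite suffix is -vaf, giving *roseanvaf*.
Since the last vowel of the definite form *roseanvaf* is /a/ (a non-high vowel), it takes -o, giving *roseanvafo*.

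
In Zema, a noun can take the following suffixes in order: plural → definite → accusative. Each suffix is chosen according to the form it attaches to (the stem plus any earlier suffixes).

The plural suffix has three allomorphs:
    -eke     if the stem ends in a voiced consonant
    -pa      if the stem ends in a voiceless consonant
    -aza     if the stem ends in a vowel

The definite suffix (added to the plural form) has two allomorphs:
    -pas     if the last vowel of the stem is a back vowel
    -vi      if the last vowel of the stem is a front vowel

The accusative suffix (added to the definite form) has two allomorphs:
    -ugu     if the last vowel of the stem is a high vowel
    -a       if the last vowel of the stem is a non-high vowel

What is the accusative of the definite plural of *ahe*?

aheazapasa

*ahe* — final sound /e/ (a vowel) → -aza → *aheaza*.
The last vowel of the plural form *aheaza* is /a/, which is a back vowel, so the definite suffix is -pas, giving *aheazapas*.
The last vowel of the definite form *aheazapas* is /a/, which is a non-high vowel, so the accusative suffix is -a, giving *aheazapasa*.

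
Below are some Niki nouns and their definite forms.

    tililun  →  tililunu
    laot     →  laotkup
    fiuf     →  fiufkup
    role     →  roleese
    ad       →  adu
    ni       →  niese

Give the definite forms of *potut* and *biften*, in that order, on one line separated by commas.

The suffix is conditioned by the final sound: -kup when the stem ends in a voiceless consonant (*laot*, *fiuf*); -u when the stem ends in a voiced consonant (*tililun*, *ad*); -ese when the stem ends in a vowel (*role*, *ni*).
*potut* — final sound /t/ (a voiceless consonant) → -kup → *potutkup*.
*biften* — final sound /n/ (a voiced consonant) → -u → *biftenu*.

potutkup, biftenu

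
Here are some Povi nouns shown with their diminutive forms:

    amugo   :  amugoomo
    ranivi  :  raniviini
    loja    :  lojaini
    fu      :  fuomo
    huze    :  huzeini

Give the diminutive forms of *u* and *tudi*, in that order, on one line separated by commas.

Looking at the last vowel of each stem: -omo when the last vowel of the stem is a rounded vowel (*amugo*, *fu*); -ini when the last vowel of the stem is an unrounded vowel (*ranivi*, *loja*, *huze*).
The last vowel of *u* is /u/, which is a rounded vowel, so the suffix is -omo, giving *uomo*.
*tudi* — last vowel /i/ (an unrounded vowel) → -ini → *tudiini*.

uomo, tudiini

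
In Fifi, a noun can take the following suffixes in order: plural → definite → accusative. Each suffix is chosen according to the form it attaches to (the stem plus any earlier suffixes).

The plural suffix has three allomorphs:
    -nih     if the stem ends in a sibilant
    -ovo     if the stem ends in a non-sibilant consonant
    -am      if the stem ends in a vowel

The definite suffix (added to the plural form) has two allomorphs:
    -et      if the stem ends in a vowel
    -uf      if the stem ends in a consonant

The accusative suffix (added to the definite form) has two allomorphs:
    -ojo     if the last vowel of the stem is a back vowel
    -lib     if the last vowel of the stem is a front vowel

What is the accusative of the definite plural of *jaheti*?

jahetiamufojo

The final sound of *jaheti* is /i/, which is a vowel, so the plural suffix is -am, giving *jahetiam*.
The plural form *jahetiam* — final sound /m/ (a consonant) → -uf → *jahetiamuf*.
The last vowel of the definite form *jahetiamuf* is /u/, which is a back vowel, so the accusative suffix is -ojo, giving *jahetiamufojo*.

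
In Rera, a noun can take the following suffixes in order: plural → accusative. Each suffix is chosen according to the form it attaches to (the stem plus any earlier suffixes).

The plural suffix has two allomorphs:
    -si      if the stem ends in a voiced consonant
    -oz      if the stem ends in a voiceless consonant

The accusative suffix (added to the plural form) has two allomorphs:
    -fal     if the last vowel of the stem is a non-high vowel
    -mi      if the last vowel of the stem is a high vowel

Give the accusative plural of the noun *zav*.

zavsimi

*zav*: final consonant = /v/, voiced → -si → *zavsi*.
The plural form *zavsi*: last vowel = /i/, a high vowel → -mi → *zavsimi*.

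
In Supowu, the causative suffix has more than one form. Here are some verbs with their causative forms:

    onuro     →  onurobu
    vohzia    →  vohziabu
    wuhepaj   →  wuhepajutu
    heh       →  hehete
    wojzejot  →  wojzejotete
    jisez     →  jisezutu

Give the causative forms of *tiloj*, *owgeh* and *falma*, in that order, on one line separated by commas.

tilojutu, owgehete, falmabu

The alternation tracks the final sound of the stem — -ete when the stem ends in a voiceless consonant (*heh*, *wojzejot*); -utu when the stem ends in a voiced consonant (*wuhepaj*, *jisez*); -bu when the stem ends in a vowel (*onuro*, *vohzia*).
Since the final sound of *tiloj* is /j/ (a voiced consonant), it takes -utu, giving *tilojutu*.
*owgeh*: final sound = /h/, a voiceless consonant → -ete → *owgehete*.
The final sound of *falma* is /a/, which is a vowel, so the suffix is -bu, giving *falmabu*.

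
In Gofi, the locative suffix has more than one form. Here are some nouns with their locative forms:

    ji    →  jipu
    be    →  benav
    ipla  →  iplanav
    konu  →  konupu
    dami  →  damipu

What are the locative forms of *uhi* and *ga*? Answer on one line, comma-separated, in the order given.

uhipu, ganav

The alternation tracks the last vowel of the stem — -pu when the last vowel of the stem is a high vowel (*ji*, *konu*, *dami*); -nav when the last vowel of the stem is a non-high vowel (*be*, *ipla*).
*uhi* — last vowel /i/ (a high vowel) → -pu → *uhipu*.
The last vowel of *ga* is /a/, which is a non-high vowel, so the suffix is -nav, giving *ganav*.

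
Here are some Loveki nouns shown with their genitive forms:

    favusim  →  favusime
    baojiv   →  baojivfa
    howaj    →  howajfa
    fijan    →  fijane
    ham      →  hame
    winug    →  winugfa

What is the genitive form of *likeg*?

likegfa

The suffix is conditioned by the final consonant: -e when the stem ends in a nasal (*favusim*, *fijan*, *ham*); -fa when the stem ends in a non-nasal consonant (*baojiv*, *howaj*, *winug*).
The final consonant of *likeg* is /g/, which is non-nasal, so the suffix is -fa, giving *likegfa*.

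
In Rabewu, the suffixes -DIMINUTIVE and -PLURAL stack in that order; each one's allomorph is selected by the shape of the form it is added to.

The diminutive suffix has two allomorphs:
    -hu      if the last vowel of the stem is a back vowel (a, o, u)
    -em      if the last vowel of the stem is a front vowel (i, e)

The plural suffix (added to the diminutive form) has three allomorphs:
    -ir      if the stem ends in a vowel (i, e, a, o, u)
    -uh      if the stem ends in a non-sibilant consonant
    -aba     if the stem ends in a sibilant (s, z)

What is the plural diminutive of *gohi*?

The last vowel of *gohi* is /i/, which is a front vowel, so the diminutive suffix is -em, giving *gohiem*.
Since the final sound of the diminutive form *gohiem* is /m/ (a non-sibilant consonant), it takes -uh, giving *gohiemuh*.

gohiemuh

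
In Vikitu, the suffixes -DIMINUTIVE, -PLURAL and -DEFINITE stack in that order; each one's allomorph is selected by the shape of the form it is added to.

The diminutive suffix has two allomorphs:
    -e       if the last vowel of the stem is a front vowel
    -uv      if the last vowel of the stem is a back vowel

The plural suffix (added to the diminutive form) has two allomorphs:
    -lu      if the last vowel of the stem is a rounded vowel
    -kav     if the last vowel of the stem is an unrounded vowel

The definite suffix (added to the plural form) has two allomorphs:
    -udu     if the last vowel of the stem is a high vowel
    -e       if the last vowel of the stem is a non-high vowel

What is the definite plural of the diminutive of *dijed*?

dijedekave

Since the last vowel of *dijed* is /e/ (a front vowel), it takes -e, giving *dijede*.
The diminutive form *dijede* — last vowel /e/ (an unrounded vowel) → -kav → *dijedekav*.
The last vowel of the plural form *dijedekav* is /a/, which is a non-high vowel, so the definite suffix is -e, giving *dijedekave*.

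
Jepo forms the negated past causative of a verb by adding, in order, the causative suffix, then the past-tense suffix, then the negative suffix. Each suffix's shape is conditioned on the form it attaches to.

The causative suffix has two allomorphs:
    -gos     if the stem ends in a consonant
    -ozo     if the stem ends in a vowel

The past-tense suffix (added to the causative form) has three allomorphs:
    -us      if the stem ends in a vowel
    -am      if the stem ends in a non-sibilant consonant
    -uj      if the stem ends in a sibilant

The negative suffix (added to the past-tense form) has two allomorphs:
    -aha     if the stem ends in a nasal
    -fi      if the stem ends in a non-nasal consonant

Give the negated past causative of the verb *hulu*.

*hulu* — final sound /u/ (a vowel) → -ozo → *huluozo*.
The final sound of the causative form *huluozo* is /o/, which is a vowel, so the past-tense suffix is -us, giving *huluozous*.
Since the final consonant of the past-tense form *huluozous* is /s/ (non-nasal), it takes -fi, giving *huluozousfi*.

huluozousfi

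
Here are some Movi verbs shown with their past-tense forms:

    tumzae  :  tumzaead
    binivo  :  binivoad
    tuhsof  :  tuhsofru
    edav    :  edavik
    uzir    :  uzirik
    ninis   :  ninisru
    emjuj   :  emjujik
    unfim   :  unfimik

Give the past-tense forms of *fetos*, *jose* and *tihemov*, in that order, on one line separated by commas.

fetosru, josead, tihemovik

The suffix is conditioned by the final sound: -ru when the stem ends in a voiceless consonant (*tuhsof*, *ninis*); -ik when the stem ends in a voiced consonant (*edav*, *uzir*, *emjuj*, *unfim*); -ad when the stem ends in a vowel (*tumzae*, *binivo*).
The final sound of *fetos* is /s/, which is a voiceless consonant, so the suffix is -ru, giving *fetosru*.
The final sound of *jose* is /e/, which is a vowel, so the suffix is -ad, giving *josead*.
The final sound of *tihemov* is /v/, which is a voiced consonant, so the suffix is -ik, giving *tihemovik*.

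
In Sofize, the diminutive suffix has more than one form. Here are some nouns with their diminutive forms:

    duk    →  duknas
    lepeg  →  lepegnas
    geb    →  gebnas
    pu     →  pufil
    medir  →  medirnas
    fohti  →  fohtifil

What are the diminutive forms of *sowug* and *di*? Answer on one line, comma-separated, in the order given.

Looking at the final sound of each stem: -nas when the stem ends in a consonant (*duk*, *lepeg*, *geb*, *medir*); -fil when the stem ends in a vowel (*pu*, *fohti*).
Since the final sound of *sowug* is /g/ (a consonant), it takes -nas, giving *sowugnas*.
*di*: final sound = /i/, a vowel → -fil → *difil*.

sowugnas, difil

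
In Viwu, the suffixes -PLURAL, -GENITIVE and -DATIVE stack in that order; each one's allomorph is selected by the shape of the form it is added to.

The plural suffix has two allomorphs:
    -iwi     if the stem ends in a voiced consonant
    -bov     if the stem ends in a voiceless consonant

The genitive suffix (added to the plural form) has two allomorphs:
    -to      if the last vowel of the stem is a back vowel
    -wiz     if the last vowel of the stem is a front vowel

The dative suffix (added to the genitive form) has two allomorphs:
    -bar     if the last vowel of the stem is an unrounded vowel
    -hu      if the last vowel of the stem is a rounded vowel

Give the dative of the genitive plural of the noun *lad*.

The final consonant of *lad* is /d/, which is voiced, so the plural suffix is -iwi, giving *ladiwi*.
The plural form *ladiwi* — last vowel /i/ (a front vowel) → -wiz → *ladiwiwiz*.
Since the last vowel of the genitive form *ladiwiwiz* is /i/ (an unrounded vowel), it takes -bar, giving *ladiwiwizbar*.

ladiwiwizbar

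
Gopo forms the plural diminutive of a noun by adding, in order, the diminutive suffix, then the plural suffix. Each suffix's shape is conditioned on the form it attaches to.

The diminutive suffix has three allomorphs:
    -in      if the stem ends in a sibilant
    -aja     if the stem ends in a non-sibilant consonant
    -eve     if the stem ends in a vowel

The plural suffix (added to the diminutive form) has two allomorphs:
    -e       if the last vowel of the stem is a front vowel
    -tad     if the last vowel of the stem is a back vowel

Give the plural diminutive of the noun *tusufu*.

Since the final sound of *tusufu* is /u/ (a vowel), it takes -eve, giving *tusufueve*.
The diminutive form *tusufueve*: last vowel = /e/, a front vowel → -e → *tusufuevee*.

tusufuevee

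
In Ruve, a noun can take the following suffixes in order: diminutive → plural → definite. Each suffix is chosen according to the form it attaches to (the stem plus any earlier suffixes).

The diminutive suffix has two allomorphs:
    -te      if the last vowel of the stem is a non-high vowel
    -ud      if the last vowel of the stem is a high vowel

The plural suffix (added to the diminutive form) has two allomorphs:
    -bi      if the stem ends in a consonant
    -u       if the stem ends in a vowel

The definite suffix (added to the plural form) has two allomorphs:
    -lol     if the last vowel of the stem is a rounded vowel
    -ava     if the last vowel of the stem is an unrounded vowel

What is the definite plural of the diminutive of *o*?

*o* — last vowel /o/ (a non-high vowel) → -te → *ote*.
The diminutive form *ote*: final sound = /e/, a vowel → -u → *oteu*.
The last vowel of the plural form *oteu* is /u/, which is a rounded vowel, so the definite suffix is -lol, giving *oteulol*.

oteulol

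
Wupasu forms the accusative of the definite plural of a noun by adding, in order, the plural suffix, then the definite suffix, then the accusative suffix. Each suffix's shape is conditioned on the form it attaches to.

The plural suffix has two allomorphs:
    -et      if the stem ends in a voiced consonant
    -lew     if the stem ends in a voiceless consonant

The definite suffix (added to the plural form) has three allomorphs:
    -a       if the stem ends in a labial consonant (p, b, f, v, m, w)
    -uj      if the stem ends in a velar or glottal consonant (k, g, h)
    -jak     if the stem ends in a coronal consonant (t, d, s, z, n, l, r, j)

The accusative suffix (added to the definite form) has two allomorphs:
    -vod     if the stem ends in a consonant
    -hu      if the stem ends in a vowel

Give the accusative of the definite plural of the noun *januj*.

janujetjakvod

Since the final consonant of *januj* is /j/ (voiced), it takes -et, giving *janujet*.
The plural form *janujet* — final consonant /t/ (coronal) → -jak → *janujetjak*.
The definite form *janujetjak* — final sound /k/ (a consonant) → -vod → *janujetjakvod*.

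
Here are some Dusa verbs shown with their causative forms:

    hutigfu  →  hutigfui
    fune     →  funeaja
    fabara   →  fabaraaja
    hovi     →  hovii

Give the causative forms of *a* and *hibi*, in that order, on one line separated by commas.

The pattern is height harmony: -i when the last vowel of the stem is a high vowel (*hutigfu*, *hovi*); -aja when the last vowel of the stem is a non-high vowel (*fune*, *fabara*).
Since the last vowel of *a* is /a/ (a non-high vowel), it takes -aja, giving *aaja*.
Since the last vowel of *hibi* is /i/ (a high vowel), it takes -i, giving *hibii*.

aaja, hibii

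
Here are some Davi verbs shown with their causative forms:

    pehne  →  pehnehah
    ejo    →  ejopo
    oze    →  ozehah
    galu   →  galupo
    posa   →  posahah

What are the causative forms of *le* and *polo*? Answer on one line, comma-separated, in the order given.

lehah, polopo

The pattern is rounding harmony: -po when the last vowel of the stem is a rounded vowel (*ejo*, *galu*); -hah when the last vowel of the stem is an unrounded vowel (*pehne*, *oze*, *posa*).
*le* — last vowel /e/ (an unrounded vowel) → -hah → *lehah*.
*polo*: last vowel = /o/, a rounded vowel → -po → *polopo*.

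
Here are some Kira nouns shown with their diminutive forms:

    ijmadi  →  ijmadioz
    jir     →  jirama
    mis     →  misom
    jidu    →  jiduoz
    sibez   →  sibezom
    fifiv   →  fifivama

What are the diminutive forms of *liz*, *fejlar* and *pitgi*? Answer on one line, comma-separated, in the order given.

The alternation tracks the final sound of the stem — -om when the stem ends in a sibilant (*mis*, *sibez*); -ama when the stem ends in a non-sibilant consonant (*jir*, *fifiv*); -oz when the stem ends in a vowel (*ijmadi*, *jidu*).
*liz*: final sound = /z/, a sibilant → -om → *lizom*.
*fejlar*: final sound = /r/, a non-sibilant consonant → -ama → *fejlarama*.
Since the final sound of *pitgi* is /i/ (a vowel), it takes -oz, giving *pitgioz*.

lizom, fejlarama, pitgioz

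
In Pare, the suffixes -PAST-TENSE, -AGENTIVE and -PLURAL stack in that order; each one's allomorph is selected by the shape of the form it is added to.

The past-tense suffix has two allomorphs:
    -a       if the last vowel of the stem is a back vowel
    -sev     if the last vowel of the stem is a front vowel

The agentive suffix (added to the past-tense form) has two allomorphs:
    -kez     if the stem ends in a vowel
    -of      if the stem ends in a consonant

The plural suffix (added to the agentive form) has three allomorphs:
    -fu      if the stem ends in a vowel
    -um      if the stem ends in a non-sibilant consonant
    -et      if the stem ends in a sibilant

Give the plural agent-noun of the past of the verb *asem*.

The last vowel of *asem* is /e/, which is a front vowel, so the past-tense suffix is -sev, giving *asemsev*.
Since the final sound of the past-tense form *asemsev* is /v/ (a consonant), it takes -of, giving *asemsevof*.
The final sound of the agentive form *asemsevof* is /f/, which is a non-sibilant consonant, so the plural suffix is -um, giving *asemsevofum*.

asemsevofum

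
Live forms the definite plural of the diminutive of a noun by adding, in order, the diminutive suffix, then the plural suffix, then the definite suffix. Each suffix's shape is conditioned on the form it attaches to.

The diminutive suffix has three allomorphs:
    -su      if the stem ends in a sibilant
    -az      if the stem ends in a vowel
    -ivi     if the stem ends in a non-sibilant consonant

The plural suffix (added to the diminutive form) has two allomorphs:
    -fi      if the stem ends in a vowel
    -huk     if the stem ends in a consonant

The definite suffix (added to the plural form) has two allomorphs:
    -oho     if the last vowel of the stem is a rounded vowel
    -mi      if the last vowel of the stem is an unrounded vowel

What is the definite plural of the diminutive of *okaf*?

*okaf*: final sound = /f/, a non-sibilant consonant → -ivi → *okafivi*.
The final sound of the diminutive form *okafivi* is /i/, which is a vowel, so the plural suffix is -fi, giving *okafivifi*.
Since the last vowel of the plural form *okafivifi* is /i/ (an unrounded vowel), it takes -mi, giving *okafivifimi*.

okafivifimi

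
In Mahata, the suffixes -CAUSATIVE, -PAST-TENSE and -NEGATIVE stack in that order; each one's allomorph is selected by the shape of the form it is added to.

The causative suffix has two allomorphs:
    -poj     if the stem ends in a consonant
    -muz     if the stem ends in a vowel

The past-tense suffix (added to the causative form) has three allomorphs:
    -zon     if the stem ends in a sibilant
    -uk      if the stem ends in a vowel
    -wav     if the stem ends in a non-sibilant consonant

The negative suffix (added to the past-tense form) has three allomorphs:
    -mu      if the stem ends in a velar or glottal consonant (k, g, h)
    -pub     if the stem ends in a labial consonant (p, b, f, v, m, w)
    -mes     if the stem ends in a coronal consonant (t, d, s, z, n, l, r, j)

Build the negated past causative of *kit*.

*kit* — final sound /t/ (a consonant) → -poj → *kitpoj*.
The causative form *kitpoj* — final sound /j/ (a non-sibilant consonant) → -wav → *kitpojwav*.
The past-tense form *kitpojwav* — final consonant /v/ (labial) → -pub → *kitpojwavpub*.

kitpojwavpub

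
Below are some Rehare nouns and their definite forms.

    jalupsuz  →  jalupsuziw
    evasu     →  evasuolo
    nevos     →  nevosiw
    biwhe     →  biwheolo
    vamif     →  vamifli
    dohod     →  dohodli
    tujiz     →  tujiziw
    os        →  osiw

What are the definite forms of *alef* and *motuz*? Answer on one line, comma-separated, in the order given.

Looking at the final sound of each stem: -iw when the stem ends in a sibilant (*jalupsuz*, *nevos*, *tujiz*, *os*); -li when the stem ends in a non-sibilant consonant (*vamif*, *dohod*); -olo when the stem ends in a vowel (*evasu*, *biwhe*).
The final sound of *alef* is /f/, which is a non-sibilant consonant, so the suffix is -li, giving *alefli*.
The final sound of *motuz* is /z/, which is a sibilant, so the suffix is -iw, giving *motuziw*.

alefli, motuziw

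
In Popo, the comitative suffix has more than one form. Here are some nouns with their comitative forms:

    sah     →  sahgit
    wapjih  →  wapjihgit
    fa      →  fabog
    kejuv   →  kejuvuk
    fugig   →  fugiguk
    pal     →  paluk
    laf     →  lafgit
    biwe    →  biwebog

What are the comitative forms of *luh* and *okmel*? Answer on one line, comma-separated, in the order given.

The pattern is voicing of the final sound: -git when the stem ends in a voiceless consonant (*sah*, *wapjih*, *laf*); -uk when the stem ends in a voiced consonant (*kejuv*, *fugig*, *pal*); -bog when the stem ends in a vowel (*fa*, *biwe*).
The final sound of *luh* is /h/, which is a voiceless consonant, so the suffix is -git, giving *luhgit*.
The final sound of *okmel* is /l/, which is a voiced consonant, so the suffix is -uk, giving *okmeluk*.

luhgit, okmeluk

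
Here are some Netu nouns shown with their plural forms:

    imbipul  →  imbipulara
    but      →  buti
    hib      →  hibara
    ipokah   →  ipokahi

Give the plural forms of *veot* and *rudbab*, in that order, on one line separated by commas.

veoti, rudbabara

The alternation tracks the final consonant of the stem — -i when the stem ends in a voiceless consonant (*but*, *ipokah*); -ara when the stem ends in a voiced consonant (*imbipul*, *hib*).
*veot*: final consonant = /t/, voiceless → -i → *veoti*.
The final consonant of *rudbab* is /b/, which is voiced, so the suffix is -ara, giving *rudbabara*.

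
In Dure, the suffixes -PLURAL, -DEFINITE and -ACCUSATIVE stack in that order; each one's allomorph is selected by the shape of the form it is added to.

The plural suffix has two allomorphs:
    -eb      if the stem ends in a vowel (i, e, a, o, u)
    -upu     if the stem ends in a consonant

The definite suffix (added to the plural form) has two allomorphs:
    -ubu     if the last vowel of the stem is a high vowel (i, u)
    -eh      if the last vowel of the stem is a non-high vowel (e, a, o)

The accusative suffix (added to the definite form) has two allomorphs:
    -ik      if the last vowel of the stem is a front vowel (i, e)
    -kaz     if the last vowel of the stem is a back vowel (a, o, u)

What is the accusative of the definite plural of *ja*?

Since the final sound of *ja* is /a/ (a vowel), it takes -eb, giving *jaeb*.
The last vowel of the plural form *jaeb* is /e/, which is a non-high vowel, so the definite suffix is -eh, giving *jaebeh*.
Since the last vowel of the definite form *jaebeh* is /e/ (a front vowel), it takes -ik, giving *jaebehik*.

jaebehik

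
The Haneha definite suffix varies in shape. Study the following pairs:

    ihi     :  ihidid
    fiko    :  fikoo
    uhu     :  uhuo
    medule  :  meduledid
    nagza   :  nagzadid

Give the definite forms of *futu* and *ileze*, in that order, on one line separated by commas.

Looking at the last vowel of each stem: -o when the last vowel of the stem is a rounded vowel (*fiko*, *uhu*); -did when the last vowel of the stem is an unrounded vowel (*ihi*, *medule*, *nagza*).
*futu*: last vowel = /u/, a rounded vowel → -o → *futuo*.
The last vowel of *ileze* is /e/, which is an unrounded vowel, so the suffix is -did, giving *ilezedid*.

futuo, ilezedid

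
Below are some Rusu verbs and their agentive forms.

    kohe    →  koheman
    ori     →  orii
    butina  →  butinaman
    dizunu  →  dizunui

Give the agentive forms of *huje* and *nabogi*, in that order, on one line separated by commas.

Looking at the last vowel of each stem: -i when the last vowel of the stem is a high vowel (*ori*, *dizunu*); -man when the last vowel of the stem is a non-high vowel (*kohe*, *butina*).
*huje*: last vowel = /e/, a non-high vowel → -man → *hujeman*.
*nabogi*: last vowel = /i/, a high vowel → -i → *nabogii*.

hujeman, nabogii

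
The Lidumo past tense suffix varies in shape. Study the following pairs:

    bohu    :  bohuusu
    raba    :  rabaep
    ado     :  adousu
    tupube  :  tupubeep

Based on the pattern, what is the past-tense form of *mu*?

muusu

The pattern is rounding harmony: -usu when the last vowel of the stem is a rounded vowel (*bohu*, *ado*); -ep when the last vowel of the stem is an unrounded vowel (*raba*, *tupube*).
The last vowel of *mu* is /u/, which is a rounded vowel, so the suffix is -usu, giving *muusu*.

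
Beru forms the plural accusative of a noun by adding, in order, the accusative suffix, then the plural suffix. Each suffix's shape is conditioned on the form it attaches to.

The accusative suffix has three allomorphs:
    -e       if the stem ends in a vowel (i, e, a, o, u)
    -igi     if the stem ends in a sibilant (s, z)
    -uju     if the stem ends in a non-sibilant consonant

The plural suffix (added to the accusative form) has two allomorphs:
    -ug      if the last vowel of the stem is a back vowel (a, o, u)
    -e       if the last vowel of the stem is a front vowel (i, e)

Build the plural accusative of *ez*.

The final sound of *ez* is /z/, which is a sibilant, so the accusative suffix is -igi, giving *ezigi*.
The accusative form *ezigi*: last vowel = /i/, a front vowel → -e → *ezigie*.

ezigie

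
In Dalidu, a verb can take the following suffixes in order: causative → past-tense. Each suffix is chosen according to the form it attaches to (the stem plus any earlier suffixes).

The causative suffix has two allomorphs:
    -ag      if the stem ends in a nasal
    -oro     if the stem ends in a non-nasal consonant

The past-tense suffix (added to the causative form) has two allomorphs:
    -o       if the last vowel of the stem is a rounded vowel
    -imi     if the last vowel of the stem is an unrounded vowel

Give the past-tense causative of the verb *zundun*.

*zundun*: final consonant = /n/, a nasal → -ag → *zundunag*.
Since the last vowel of the causative form *zundunag* is /a/ (an unrounded vowel), it takes -imi, giving *zundunagimi*.

zundunagimi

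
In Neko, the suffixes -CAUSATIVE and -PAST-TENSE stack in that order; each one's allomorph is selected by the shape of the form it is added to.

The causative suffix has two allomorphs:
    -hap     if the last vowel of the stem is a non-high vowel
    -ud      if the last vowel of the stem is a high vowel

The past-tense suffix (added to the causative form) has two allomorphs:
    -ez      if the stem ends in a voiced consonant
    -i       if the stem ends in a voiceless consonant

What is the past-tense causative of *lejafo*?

Since the last vowel of *lejafo* is /o/ (a non-high vowel), it takes -hap, giving *lejafohap*.
The causative form *lejafohap* — final consonant /p/ (voiceless) → -i → *lejafohapi*.

lejafohapi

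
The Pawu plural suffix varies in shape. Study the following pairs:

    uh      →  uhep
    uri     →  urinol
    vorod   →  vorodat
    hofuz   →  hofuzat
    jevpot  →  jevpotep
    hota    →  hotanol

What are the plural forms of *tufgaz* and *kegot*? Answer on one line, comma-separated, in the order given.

Looking at the final sound of each stem: -ep when the stem ends in a voiceless consonant (*uh*, *jevpot*); -at when the stem ends in a voiced consonant (*vorod*, *hofuz*); -nol when the stem ends in a vowel (*uri*, *hota*).
Since the final sound of *tufgaz* is /z/ (a voiced consonant), it takes -at, giving *tufgazat*.
*kegot* — final sound /t/ (a voiceless consonant) → -ep → *kegotep*.

tufgazat, kegotep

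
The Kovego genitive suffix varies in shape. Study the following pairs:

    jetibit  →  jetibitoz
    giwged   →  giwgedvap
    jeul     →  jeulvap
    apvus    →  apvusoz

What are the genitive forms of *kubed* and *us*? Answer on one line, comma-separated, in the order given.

The pattern is voicing of the final consonant: -oz when the stem ends in a voiceless consonant (*jetibit*, *apvus*); -vap when the stem ends in a voiced consonant (*giwged*, *jeul*).
*kubed*: final consonant = /d/, voiced → -vap → *kubedvap*.
*us* — final consonant /s/ (voiceless) → -oz → *usoz*.

kubedvap, usoz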